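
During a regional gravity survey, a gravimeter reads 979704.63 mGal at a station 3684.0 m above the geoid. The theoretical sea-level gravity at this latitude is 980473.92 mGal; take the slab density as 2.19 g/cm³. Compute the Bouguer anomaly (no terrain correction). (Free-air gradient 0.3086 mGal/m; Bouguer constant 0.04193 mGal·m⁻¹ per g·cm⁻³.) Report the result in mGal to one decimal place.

Free-air correction = 0.3086 × 3684.0 = 1136.88 mGal
Free-air anomaly = 979704.63 − 980473.92 + (1136.88) = 367.59 mGal
Bouguer slab correction = 0.04193 × 2.19 × 3684.0 = 338.29 mGal
Simple Bouguer anomaly = 367.59 − (338.29) = 29.30 mGal

29.3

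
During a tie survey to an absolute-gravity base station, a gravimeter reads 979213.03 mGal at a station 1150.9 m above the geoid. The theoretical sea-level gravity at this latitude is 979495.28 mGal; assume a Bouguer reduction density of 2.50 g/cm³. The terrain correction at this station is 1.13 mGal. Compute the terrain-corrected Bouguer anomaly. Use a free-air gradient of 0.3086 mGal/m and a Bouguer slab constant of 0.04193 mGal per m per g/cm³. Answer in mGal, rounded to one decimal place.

Free-air correction = 0.3086 × 1150.9 = 355.17 mGal
Free-air anomaly = 979213.03 − 979495.28 + (355.17) = 72.92 mGal
Bouguer slab correction = 0.04193 × 2.50 × 1150.9 = 120.64 mGal
Simple Bouguer anomaly = 72.92 − (120.64) = -47.72 mGal
Complete Bouguer anomaly = -47.72 + 1.13 = -46.59 mGal

-46.6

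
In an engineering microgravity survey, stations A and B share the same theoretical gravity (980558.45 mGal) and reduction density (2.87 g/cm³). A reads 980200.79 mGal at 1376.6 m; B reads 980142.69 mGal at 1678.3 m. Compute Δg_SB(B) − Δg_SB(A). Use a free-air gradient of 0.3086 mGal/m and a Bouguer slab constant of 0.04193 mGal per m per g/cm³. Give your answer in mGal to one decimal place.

Δg_SB(A) = 980200.79 − 980558.45 + 0.3086×1376.6 − 0.04193×2.87×1376.6 = -98.50 mGal
Δg_SB(B) = 980142.69 − 980558.45 + 0.3086×1678.3 − 0.04193×2.87×1678.3 = -99.80 mGal
Difference = -99.80 − (-98.50) = -1.30 mGal

-1.3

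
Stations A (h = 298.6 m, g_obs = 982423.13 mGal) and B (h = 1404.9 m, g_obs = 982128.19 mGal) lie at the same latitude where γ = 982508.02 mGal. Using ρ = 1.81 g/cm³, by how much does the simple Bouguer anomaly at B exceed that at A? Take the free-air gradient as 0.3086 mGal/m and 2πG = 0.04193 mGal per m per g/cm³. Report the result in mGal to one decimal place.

-37.5

Δg_SB(A) = 982423.13 − 982508.02 + 0.3086×298.6 − 0.04193×1.81×298.6 = -15.40 mGal
Δg_SB(B) = 982128.19 − 982508.02 + 0.3086×1404.9 − 0.04193×1.81×1404.9 = -52.90 mGal
Difference = -52.90 − (-15.40) = -37.50 mGal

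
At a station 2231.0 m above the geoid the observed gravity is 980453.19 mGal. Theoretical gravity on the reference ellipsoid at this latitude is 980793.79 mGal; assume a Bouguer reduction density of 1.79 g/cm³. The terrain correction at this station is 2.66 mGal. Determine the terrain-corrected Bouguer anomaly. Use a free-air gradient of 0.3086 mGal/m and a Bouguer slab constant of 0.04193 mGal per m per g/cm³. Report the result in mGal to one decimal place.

Free-air correction = 0.3086 × 2231.0 = 688.49 mGal
Free-air anomaly = 980453.19 − 980793.79 + (688.49) = 347.89 mGal
Bouguer slab correction = 0.04193 × 1.79 × 2231.0 = 167.45 mGal
Simple Bouguer anomaly = 347.89 − (167.45) = 180.44 mGal
Complete Bouguer anomaly = 180.44 + 2.66 = 183.10 mGal

183.1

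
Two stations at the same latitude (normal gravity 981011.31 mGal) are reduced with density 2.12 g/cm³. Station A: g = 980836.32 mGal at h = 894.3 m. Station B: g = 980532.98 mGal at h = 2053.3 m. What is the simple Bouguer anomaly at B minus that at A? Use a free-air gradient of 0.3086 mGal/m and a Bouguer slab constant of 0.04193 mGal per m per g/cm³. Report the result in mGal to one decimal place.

Δg_SB(A) = 980836.32 − 981011.31 + 0.3086×894.3 − 0.04193×2.12×894.3 = 21.50 mGal
Δg_SB(B) = 980532.98 − 981011.31 + 0.3086×2053.3 − 0.04193×2.12×2053.3 = -27.20 mGal
Difference = -27.20 − (21.50) = -48.70 mGal

-48.7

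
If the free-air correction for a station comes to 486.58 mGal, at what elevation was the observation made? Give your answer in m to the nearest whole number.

1577

h = 486.58 / 0.3086 = 1576.73 m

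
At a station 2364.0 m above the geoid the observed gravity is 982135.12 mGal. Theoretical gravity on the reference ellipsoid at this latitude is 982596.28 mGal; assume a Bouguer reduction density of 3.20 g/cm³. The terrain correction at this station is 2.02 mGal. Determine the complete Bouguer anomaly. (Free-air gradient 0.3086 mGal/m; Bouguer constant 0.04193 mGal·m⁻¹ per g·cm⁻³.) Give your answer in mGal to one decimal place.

-46.8

Free-air correction = 0.3086 × 2364.0 = 729.53 mGal
Free-air anomaly = 982135.12 − 982596.28 + (729.53) = 268.37 mGal
Bouguer slab correction = 0.04193 × 3.20 × 2364.0 = 317.19 mGal
Simple Bouguer anomaly = 268.37 − (317.19) = -48.82 mGal
Complete Bouguer anomaly = -48.82 + 2.02 = -46.80 mGal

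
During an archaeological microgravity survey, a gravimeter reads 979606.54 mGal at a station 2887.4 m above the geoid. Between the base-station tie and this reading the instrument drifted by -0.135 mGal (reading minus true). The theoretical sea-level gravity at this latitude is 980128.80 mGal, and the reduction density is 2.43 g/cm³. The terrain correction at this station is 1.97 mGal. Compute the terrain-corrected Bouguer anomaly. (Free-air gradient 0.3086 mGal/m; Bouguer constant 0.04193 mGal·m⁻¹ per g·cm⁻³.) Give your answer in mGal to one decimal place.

76.7

Drift-corrected reading = 979606.54 − (-0.135) = 979606.675 mGal
Free-air correction = 0.3086 × 2887.4 = 891.05 mGal
Free-air anomaly = 979606.675 − 980128.80 + (891.05) = 368.925 mGal
Bouguer slab correction = 0.04193 × 2.43 × 2887.4 = 294.20 mGal
Simple Bouguer anomaly = 368.925 − (294.20) = 74.725 mGal
Complete Bouguer anomaly = 74.725 + 1.97 = 76.695 mGal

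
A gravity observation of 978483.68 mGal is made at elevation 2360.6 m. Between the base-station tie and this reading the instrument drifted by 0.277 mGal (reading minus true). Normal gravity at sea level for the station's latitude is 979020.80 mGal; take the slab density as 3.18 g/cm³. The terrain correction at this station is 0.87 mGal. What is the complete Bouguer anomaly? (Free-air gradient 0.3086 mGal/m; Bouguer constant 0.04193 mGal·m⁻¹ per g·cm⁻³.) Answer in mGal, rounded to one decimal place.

-122.8

Drift-corrected reading = 978483.68 − (0.277) = 978483.403 mGal
Free-air correction = 0.3086 × 2360.6 = 728.48 mGal
Free-air anomaly = 978483.403 − 979020.80 + (728.48) = 191.083 mGal
Bouguer slab correction = 0.04193 × 3.18 × 2360.6 = 314.76 mGal
Simple Bouguer anomaly = 191.083 − (314.76) = -123.677 mGal
Complete Bouguer anomaly = -123.677 + 0.87 = -122.807 mGal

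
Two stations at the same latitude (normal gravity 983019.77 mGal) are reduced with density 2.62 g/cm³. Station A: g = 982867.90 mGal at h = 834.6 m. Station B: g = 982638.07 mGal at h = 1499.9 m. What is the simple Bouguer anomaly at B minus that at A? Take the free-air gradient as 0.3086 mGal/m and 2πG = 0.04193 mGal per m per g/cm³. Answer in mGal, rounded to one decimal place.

Δg_SB(A) = 982867.90 − 983019.77 + 0.3086×834.6 − 0.04193×2.62×834.6 = 14.00 mGal
Δg_SB(B) = 982638.07 − 983019.77 + 0.3086×1499.9 − 0.04193×2.62×1499.9 = -83.60 mGal
Difference = -83.60 − (14.00) = -97.60 mGal

-97.6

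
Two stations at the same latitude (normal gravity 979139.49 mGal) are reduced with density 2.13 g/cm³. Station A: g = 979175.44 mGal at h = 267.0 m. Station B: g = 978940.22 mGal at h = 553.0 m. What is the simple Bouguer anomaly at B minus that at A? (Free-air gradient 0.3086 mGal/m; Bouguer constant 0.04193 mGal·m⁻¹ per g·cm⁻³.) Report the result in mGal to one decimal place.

-172.5

Δg_SB(A) = 979175.44 − 979139.49 + 0.3086×267.0 − 0.04193×2.13×267.0 = 94.50 mGal
Δg_SB(B) = 978940.22 − 979139.49 + 0.3086×553.0 − 0.04193×2.13×553.0 = -78.00 mGal
Difference = -78.00 − (94.50) = -172.50 mGal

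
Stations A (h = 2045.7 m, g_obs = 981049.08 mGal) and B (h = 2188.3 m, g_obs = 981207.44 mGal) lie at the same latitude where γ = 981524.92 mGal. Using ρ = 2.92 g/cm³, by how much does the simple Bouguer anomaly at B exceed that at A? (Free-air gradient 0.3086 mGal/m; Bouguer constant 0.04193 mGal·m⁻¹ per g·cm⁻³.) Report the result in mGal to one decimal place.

184.9

Δg_SB(A) = 981049.08 − 981524.92 + 0.3086×2045.7 − 0.04193×2.92×2045.7 = -95.00 mGal
Δg_SB(B) = 981207.44 − 981524.92 + 0.3086×2188.3 − 0.04193×2.92×2188.3 = 89.90 mGal
Difference = 89.90 − (-95.00) = 184.90 mGal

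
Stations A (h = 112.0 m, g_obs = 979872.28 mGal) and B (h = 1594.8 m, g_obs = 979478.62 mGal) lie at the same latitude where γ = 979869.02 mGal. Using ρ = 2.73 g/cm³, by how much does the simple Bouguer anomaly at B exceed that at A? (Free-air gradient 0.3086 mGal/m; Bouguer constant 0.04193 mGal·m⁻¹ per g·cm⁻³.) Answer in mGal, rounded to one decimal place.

-105.8

Δg_SB(A) = 979872.28 − 979869.02 + 0.3086×112.0 − 0.04193×2.73×112.0 = 25.00 mGal
Δg_SB(B) = 979478.62 − 979869.02 + 0.3086×1594.8 − 0.04193×2.73×1594.8 = -80.80 mGal
Difference = -80.80 − (25.00) = -105.80 mGal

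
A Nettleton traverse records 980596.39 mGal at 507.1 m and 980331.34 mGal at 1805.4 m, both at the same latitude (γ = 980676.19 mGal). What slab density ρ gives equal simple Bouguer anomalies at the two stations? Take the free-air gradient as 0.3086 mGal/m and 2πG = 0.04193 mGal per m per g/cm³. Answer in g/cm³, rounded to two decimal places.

2.49

Δg_obs = 980331.34 − 980596.39 = -265.05 mGal over Δh = 1805.4 − 507.1 = 1298.3 m
Equal Bouguer anomalies ⇒ Δg_obs + (0.3086 − 0.04193ρ)·Δh = 0
0.3086 − 0.04193ρ = −Δg_obs/Δh = 0.20415
ρ = (0.3086 − 0.20415) / 0.04193 = 2.49 g/cm³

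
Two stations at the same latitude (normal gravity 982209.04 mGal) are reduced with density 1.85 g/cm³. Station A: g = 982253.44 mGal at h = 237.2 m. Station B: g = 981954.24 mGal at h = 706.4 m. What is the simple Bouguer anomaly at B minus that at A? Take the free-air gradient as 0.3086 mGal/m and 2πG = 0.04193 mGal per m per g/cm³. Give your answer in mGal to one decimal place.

Δg_SB(A) = 982253.44 − 982209.04 + 0.3086×237.2 − 0.04193×1.85×237.2 = 99.20 mGal
Δg_SB(B) = 981954.24 − 982209.04 + 0.3086×706.4 − 0.04193×1.85×706.4 = -91.60 mGal
Difference = -91.60 − (99.20) = -190.80 mGal

-190.8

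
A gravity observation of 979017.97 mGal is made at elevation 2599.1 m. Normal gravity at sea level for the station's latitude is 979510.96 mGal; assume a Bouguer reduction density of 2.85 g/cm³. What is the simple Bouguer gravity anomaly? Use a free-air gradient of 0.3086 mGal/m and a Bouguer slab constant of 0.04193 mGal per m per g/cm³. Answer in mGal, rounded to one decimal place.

-1.5

Free-air correction = 0.3086 × 2599.1 = 802.08 mGal
Free-air anomaly = 979017.97 − 979510.96 + (802.08) = 309.09 mGal
Bouguer slab correction = 0.04193 × 2.85 × 2599.1 = 310.59 mGal
Simple Bouguer anomaly = 309.09 − (310.59) = -1.50 mGal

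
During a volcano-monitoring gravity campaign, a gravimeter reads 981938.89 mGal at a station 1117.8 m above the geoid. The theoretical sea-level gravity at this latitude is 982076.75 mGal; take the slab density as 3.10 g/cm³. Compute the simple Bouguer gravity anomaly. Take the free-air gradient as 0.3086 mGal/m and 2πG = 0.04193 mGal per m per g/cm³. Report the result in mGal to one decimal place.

Free-air correction = 0.3086 × 1117.8 = 344.95 mGal
Free-air anomaly = 981938.89 − 982076.75 + (344.95) = 207.09 mGal
Bouguer slab correction = 0.04193 × 3.10 × 1117.8 = 145.29 mGal
Simple Bouguer anomaly = 207.09 − (145.29) = 61.80 mGal

61.8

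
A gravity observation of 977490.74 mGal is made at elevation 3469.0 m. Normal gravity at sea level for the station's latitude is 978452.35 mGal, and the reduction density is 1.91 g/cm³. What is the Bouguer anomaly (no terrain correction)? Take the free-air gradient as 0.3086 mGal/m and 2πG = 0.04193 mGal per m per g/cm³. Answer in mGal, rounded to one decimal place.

-168.9

Free-air correction = 0.3086 × 3469.0 = 1070.53 mGal
Free-air anomaly = 977490.74 − 978452.35 + (1070.53) = 108.92 mGal
Bouguer slab correction = 0.04193 × 1.91 × 3469.0 = 277.82 mGal
Simple Bouguer anomaly = 108.92 − (277.82) = -168.90 mGal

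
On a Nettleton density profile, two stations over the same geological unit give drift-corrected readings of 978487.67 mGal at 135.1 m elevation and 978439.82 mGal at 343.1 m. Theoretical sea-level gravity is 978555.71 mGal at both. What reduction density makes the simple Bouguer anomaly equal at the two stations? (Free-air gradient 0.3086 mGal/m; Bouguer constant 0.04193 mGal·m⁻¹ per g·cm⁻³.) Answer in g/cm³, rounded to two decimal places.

Δg_obs = 978439.82 − 978487.67 = -47.85 mGal over Δh = 343.1 − 135.1 = 208.0 m
Equal Bouguer anomalies ⇒ Δg_obs + (0.3086 − 0.04193ρ)·Δh = 0
0.3086 − 0.04193ρ = −Δg_obs/Δh = 0.23005
ρ = (0.3086 − 0.23005) / 0.04193 = 1.87 g/cm³

1.87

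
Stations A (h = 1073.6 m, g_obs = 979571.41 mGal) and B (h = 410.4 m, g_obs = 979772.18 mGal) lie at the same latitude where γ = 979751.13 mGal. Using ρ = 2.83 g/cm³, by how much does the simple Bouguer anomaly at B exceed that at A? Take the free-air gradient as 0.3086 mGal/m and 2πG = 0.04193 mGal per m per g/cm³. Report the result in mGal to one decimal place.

Δg_SB(A) = 979571.41 − 979751.13 + 0.3086×1073.6 − 0.04193×2.83×1073.6 = 24.20 mGal
Δg_SB(B) = 979772.18 − 979751.13 + 0.3086×410.4 − 0.04193×2.83×410.4 = 99.00 mGal
Difference = 99.00 − (24.20) = 74.80 mGal

74.8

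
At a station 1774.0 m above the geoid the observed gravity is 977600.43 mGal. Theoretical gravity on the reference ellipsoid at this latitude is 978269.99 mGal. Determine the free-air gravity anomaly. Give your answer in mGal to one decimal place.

Free-air correction = 0.3086 × 1774.0 = 547.46 mGal
Free-air anomaly = 977600.43 − 978269.99 + (547.46) = -122.10 mGal

-122.1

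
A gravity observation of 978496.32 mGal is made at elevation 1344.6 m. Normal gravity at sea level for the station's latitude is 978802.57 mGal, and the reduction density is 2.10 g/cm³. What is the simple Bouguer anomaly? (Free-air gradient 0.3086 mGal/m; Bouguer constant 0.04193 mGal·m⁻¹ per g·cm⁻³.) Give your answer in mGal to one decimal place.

Free-air correction = 0.3086 × 1344.6 = 414.94 mGal
Free-air anomaly = 978496.32 − 978802.57 + (414.94) = 108.69 mGal
Bouguer slab correction = 0.04193 × 2.10 × 1344.6 = 118.40 mGal
Simple Bouguer anomaly = 108.69 − (118.40) = -9.71 mGal

-9.7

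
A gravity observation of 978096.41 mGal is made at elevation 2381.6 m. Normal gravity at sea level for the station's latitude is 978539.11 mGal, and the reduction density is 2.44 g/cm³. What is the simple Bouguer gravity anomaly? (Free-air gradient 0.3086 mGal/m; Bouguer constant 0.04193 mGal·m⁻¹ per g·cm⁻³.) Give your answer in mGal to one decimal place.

Free-air correction = 0.3086 × 2381.6 = 734.96 mGal
Free-air anomaly = 978096.41 − 978539.11 + (734.96) = 292.26 mGal
Bouguer slab correction = 0.04193 × 2.44 × 2381.6 = 243.66 mGal
Simple Bouguer anomaly = 292.26 − (243.66) = 48.60 mGal

48.6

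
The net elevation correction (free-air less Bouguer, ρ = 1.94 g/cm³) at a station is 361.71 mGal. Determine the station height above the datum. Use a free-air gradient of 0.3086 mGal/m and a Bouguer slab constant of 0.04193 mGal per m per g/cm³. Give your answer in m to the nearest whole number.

1592

Combined gradient = 0.3086 − 0.04193 × 1.94 = 0.2272558 mGal/m
h = 361.71 / 0.2272558 = 1591.64 m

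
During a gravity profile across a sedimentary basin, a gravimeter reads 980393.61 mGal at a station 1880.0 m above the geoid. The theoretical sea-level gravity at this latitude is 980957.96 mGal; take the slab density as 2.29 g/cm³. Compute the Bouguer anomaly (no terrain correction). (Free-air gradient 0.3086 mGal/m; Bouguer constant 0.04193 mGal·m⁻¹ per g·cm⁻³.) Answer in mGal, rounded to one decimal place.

-164.7

Free-air correction = 0.3086 × 1880.0 = 580.17 mGal
Free-air anomaly = 980393.61 − 980957.96 + (580.17) = 15.82 mGal
Bouguer slab correction = 0.04193 × 2.29 × 1880.0 = 180.52 mGal
Simple Bouguer anomaly = 15.82 − (180.52) = -164.70 mGal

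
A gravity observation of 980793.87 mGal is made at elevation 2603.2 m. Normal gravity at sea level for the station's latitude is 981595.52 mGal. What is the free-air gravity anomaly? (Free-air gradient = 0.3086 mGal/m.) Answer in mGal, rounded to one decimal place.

1.7

Free-air correction = 0.3086 × 2603.2 = 803.35 mGal
Free-air anomaly = 980793.87 − 981595.52 + (803.35) = 1.70 mGal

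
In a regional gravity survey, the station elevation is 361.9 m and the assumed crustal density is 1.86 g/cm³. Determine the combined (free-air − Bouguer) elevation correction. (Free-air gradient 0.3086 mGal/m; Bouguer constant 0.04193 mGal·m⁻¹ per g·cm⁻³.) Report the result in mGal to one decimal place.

Combined gradient = 0.3086 − 0.04193 × 1.86 = 0.2306102 mGal/m
Combined elevation correction = 0.2306102 × 361.9 = 83.5 mGal

83.5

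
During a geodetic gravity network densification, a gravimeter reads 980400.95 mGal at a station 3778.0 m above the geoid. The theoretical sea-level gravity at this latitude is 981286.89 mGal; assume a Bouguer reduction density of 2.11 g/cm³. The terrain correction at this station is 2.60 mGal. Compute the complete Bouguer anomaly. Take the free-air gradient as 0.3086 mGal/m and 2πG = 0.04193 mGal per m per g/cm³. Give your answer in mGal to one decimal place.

-51.7

Free-air correction = 0.3086 × 3778.0 = 1165.89 mGal
Free-air anomaly = 980400.95 − 981286.89 + (1165.89) = 279.95 mGal
Bouguer slab correction = 0.04193 × 2.11 × 3778.0 = 334.25 mGal
Simple Bouguer anomaly = 279.95 − (334.25) = -54.30 mGal
Complete Bouguer anomaly = -54.30 + 2.60 = -51.70 mGal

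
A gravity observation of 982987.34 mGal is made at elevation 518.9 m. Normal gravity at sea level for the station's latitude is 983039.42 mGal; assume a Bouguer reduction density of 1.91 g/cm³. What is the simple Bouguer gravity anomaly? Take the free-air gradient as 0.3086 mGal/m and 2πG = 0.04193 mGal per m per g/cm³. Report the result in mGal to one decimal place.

66.5

Free-air correction = 0.3086 × 518.9 = 160.13 mGal
Free-air anomaly = 982987.34 − 983039.42 + (160.13) = 108.05 mGal
Bouguer slab correction = 0.04193 × 1.91 × 518.9 = 41.56 mGal
Simple Bouguer anomaly = 108.05 − (41.56) = 66.49 mGal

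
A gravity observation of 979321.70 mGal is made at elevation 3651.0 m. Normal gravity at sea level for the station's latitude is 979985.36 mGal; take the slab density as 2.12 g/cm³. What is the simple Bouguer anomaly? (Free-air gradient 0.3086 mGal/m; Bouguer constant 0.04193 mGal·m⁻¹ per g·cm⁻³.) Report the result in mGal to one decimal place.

Free-air correction = 0.3086 × 3651.0 = 1126.70 mGal
Free-air anomaly = 979321.70 − 979985.36 + (1126.70) = 463.04 mGal
Bouguer slab correction = 0.04193 × 2.12 × 3651.0 = 324.54 mGal
Simple Bouguer anomaly = 463.04 − (324.54) = 138.50 mGal

138.5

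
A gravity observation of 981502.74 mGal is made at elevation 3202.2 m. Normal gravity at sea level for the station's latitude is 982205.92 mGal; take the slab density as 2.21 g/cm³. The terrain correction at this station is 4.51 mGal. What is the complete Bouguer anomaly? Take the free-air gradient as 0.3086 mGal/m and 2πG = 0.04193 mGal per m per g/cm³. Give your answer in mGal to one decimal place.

Free-air correction = 0.3086 × 3202.2 = 988.20 mGal
Free-air anomaly = 981502.74 − 982205.92 + (988.20) = 285.02 mGal
Bouguer slab correction = 0.04193 × 2.21 × 3202.2 = 296.73 mGal
Simple Bouguer anomaly = 285.02 − (296.73) = -11.71 mGal
Complete Bouguer anomaly = -11.71 + 4.51 = -7.20 mGal

-7.2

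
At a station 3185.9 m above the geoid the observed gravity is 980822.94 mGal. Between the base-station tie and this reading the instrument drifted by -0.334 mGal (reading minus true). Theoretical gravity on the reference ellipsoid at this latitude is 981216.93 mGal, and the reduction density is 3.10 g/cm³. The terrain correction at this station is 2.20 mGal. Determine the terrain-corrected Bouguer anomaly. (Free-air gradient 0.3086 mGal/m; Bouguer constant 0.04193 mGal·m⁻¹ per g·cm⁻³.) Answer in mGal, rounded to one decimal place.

177.6

Drift-corrected reading = 980822.94 − (-0.334) = 980823.274 mGal
Free-air correction = 0.3086 × 3185.9 = 983.17 mGal
Free-air anomaly = 980823.274 − 981216.93 + (983.17) = 589.514 mGal
Bouguer slab correction = 0.04193 × 3.10 × 3185.9 = 414.11 mGal
Simple Bouguer anomaly = 589.514 − (414.11) = 175.404 mGal
Complete Bouguer anomaly = 175.404 + 2.20 = 177.604 mGal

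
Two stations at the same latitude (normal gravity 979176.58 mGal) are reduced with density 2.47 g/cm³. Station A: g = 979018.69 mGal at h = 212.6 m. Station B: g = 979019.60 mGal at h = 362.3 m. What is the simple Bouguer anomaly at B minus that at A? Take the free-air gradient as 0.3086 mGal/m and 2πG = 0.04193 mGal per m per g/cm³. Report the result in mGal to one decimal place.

Δg_SB(A) = 979018.69 − 979176.58 + 0.3086×212.6 − 0.04193×2.47×212.6 = -114.30 mGal
Δg_SB(B) = 979019.60 − 979176.58 + 0.3086×362.3 − 0.04193×2.47×362.3 = -82.70 mGal
Difference = -82.70 − (-114.30) = 31.60 mGal

31.6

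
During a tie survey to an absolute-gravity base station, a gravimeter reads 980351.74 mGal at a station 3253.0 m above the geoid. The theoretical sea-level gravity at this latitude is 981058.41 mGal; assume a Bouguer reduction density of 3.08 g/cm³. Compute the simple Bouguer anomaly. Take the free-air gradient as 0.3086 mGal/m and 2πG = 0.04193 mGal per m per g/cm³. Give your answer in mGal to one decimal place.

-122.9

Free-air correction = 0.3086 × 3253.0 = 1003.88 mGal
Free-air anomaly = 980351.74 − 981058.41 + (1003.88) = 297.21 mGal
Bouguer slab correction = 0.04193 × 3.08 × 3253.0 = 420.11 mGal
Simple Bouguer anomaly = 297.21 − (420.11) = -122.90 mGal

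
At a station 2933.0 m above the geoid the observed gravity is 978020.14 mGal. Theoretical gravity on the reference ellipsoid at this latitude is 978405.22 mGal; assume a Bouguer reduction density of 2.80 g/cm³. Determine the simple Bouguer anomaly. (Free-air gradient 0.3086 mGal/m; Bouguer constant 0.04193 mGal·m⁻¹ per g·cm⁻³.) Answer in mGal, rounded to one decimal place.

Free-air correction = 0.3086 × 2933.0 = 905.12 mGal
Free-air anomaly = 978020.14 − 978405.22 + (905.12) = 520.04 mGal
Bouguer slab correction = 0.04193 × 2.80 × 2933.0 = 344.35 mGal
Simple Bouguer anomaly = 520.04 − (344.35) = 175.69 mGal

175.7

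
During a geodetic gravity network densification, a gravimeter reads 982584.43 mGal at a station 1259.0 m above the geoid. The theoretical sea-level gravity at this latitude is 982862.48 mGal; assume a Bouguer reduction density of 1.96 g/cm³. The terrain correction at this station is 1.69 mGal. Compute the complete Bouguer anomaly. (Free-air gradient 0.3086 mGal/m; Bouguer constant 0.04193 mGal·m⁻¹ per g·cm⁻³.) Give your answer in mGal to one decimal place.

Free-air correction = 0.3086 × 1259.0 = 388.53 mGal
Free-air anomaly = 982584.43 − 982862.48 + (388.53) = 110.48 mGal
Bouguer slab correction = 0.04193 × 1.96 × 1259.0 = 103.47 mGal
Simple Bouguer anomaly = 110.48 − (103.47) = 7.01 mGal
Complete Bouguer anomaly = 7.01 + 1.69 = 8.70 mGal

8.7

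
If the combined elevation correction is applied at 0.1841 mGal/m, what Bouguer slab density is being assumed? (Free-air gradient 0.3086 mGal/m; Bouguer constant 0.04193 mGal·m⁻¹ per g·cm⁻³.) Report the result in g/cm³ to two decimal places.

0.1841 = 0.3086 − 0.04193 × ρ
ρ = (0.3086 − 0.1841) / 0.04193 = 2.97 g/cm³

2.97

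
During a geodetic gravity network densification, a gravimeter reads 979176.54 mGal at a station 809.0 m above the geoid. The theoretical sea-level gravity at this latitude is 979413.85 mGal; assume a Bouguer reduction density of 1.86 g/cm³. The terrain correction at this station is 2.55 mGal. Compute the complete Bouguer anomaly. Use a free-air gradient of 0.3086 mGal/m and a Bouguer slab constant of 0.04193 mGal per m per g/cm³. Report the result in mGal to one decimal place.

-48.2

Free-air correction = 0.3086 × 809.0 = 249.66 mGal
Free-air anomaly = 979176.54 − 979413.85 + (249.66) = 12.35 mGal
Bouguer slab correction = 0.04193 × 1.86 × 809.0 = 63.09 mGal
Simple Bouguer anomaly = 12.35 − (63.09) = -50.74 mGal
Complete Bouguer anomaly = -50.74 + 2.55 = -48.19 mGal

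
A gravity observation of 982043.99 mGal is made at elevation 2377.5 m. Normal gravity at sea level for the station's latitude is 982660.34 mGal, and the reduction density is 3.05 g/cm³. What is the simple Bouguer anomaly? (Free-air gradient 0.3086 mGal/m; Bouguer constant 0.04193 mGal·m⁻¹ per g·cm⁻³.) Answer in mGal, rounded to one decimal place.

Free-air correction = 0.3086 × 2377.5 = 733.70 mGal
Free-air anomaly = 982043.99 − 982660.34 + (733.70) = 117.35 mGal
Bouguer slab correction = 0.04193 × 3.05 × 2377.5 = 304.05 mGal
Simple Bouguer anomaly = 117.35 − (304.05) = -186.70 mGal

-186.7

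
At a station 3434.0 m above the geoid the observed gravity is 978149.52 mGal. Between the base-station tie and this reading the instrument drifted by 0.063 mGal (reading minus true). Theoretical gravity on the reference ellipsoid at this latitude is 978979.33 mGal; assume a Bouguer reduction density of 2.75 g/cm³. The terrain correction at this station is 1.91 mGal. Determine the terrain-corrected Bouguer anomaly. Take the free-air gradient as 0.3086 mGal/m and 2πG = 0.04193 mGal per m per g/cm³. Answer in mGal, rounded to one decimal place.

Drift-corrected reading = 978149.52 − (0.063) = 978149.457 mGal
Free-air correction = 0.3086 × 3434.0 = 1059.73 mGal
Free-air anomaly = 978149.457 − 978979.33 + (1059.73) = 229.857 mGal
Bouguer slab correction = 0.04193 × 2.75 × 3434.0 = 395.97 mGal
Simple Bouguer anomaly = 229.857 − (395.97) = -166.113 mGal
Complete Bouguer anomaly = -166.113 + 1.91 = -164.203 mGal

-164.2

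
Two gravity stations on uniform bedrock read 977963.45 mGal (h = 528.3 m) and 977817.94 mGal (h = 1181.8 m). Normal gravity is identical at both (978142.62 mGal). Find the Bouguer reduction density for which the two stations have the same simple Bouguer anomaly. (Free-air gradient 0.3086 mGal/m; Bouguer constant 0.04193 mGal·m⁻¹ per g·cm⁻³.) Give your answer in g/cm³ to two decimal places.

Δg_obs = 977817.94 − 977963.45 = -145.51 mGal over Δh = 1181.8 − 528.3 = 653.5 m
Equal Bouguer anomalies ⇒ Δg_obs + (0.3086 − 0.04193ρ)·Δh = 0
0.3086 − 0.04193ρ = −Δg_obs/Δh = 0.22266
ρ = (0.3086 − 0.22266) / 0.04193 = 2.05 g/cm³

2.05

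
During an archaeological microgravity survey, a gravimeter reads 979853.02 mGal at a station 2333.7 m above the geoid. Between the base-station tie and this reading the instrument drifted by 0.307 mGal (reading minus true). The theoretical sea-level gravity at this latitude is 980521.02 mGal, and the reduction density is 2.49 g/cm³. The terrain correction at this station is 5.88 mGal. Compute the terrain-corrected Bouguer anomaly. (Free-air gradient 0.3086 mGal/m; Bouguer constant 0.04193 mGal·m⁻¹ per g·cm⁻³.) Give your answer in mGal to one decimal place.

Drift-corrected reading = 979853.02 − (0.307) = 979852.713 mGal
Free-air correction = 0.3086 × 2333.7 = 720.18 mGal
Free-air anomaly = 979852.713 − 980521.02 + (720.18) = 51.873 mGal
Bouguer slab correction = 0.04193 × 2.49 × 2333.7 = 243.65 mGal
Simple Bouguer anomaly = 51.873 − (243.65) = -191.777 mGal
Complete Bouguer anomaly = -191.777 + 5.88 = -185.897 mGal

-185.9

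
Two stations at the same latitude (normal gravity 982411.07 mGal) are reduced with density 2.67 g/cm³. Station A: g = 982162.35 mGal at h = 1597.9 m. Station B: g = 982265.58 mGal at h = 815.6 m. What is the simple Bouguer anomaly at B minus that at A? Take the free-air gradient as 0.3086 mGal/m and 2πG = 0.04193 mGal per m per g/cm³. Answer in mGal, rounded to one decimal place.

Δg_SB(A) = 982162.35 − 982411.07 + 0.3086×1597.9 − 0.04193×2.67×1597.9 = 65.50 mGal
Δg_SB(B) = 982265.58 − 982411.07 + 0.3086×815.6 − 0.04193×2.67×815.6 = 14.90 mGal
Difference = 14.90 − (65.50) = -50.60 mGal

-50.6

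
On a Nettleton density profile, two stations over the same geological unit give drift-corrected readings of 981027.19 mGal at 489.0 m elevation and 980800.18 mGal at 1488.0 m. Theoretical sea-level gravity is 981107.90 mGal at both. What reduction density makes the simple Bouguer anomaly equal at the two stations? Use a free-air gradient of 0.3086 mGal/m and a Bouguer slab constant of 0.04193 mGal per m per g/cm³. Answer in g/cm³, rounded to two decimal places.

Δg_obs = 980800.18 − 981027.19 = -227.01 mGal over Δh = 1488.0 − 489.0 = 999.0 m
Equal Bouguer anomalies ⇒ Δg_obs + (0.3086 − 0.04193ρ)·Δh = 0
0.3086 − 0.04193ρ = −Δg_obs/Δh = 0.22724
ρ = (0.3086 − 0.22724) / 0.04193 = 1.94 g/cm³

1.94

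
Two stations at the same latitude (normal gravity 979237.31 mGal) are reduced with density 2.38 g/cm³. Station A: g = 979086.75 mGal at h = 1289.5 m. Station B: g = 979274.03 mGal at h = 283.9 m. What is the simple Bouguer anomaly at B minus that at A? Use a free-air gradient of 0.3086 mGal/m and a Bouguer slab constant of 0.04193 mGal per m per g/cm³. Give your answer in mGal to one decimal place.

Δg_SB(A) = 979086.75 − 979237.31 + 0.3086×1289.5 − 0.04193×2.38×1289.5 = 118.70 mGal
Δg_SB(B) = 979274.03 − 979237.31 + 0.3086×283.9 − 0.04193×2.38×283.9 = 96.00 mGal
Difference = 96.00 − (118.70) = -22.70 mGal

-22.7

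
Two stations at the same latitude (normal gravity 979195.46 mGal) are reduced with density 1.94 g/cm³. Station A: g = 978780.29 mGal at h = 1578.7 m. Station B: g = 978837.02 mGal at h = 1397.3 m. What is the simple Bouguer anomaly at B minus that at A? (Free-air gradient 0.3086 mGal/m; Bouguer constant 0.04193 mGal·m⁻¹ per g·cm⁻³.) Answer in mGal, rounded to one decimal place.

Δg_SB(A) = 978780.29 − 979195.46 + 0.3086×1578.7 − 0.04193×1.94×1578.7 = -56.40 mGal
Δg_SB(B) = 978837.02 − 979195.46 + 0.3086×1397.3 − 0.04193×1.94×1397.3 = -40.90 mGal
Difference = -40.90 − (-56.40) = 15.50 mGal

15.5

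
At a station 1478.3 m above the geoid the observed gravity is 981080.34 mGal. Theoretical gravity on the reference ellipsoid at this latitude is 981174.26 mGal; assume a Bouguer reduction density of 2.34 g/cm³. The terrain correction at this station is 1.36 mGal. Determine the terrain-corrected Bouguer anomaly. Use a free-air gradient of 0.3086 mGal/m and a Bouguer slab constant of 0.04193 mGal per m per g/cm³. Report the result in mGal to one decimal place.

Free-air correction = 0.3086 × 1478.3 = 456.20 mGal
Free-air anomaly = 981080.34 − 981174.26 + (456.20) = 362.28 mGal
Bouguer slab correction = 0.04193 × 2.34 × 1478.3 = 145.05 mGal
Simple Bouguer anomaly = 362.28 − (145.05) = 217.23 mGal
Complete Bouguer anomaly = 217.23 + 1.36 = 218.59 mGal

218.6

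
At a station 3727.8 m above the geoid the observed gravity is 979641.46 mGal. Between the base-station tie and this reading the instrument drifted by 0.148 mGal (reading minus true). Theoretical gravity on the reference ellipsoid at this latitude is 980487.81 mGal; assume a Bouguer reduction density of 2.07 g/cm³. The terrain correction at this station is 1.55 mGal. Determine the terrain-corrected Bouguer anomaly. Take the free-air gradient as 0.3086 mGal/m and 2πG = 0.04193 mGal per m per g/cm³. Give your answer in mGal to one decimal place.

Drift-corrected reading = 979641.46 − (0.148) = 979641.312 mGal
Free-air correction = 0.3086 × 3727.8 = 1150.40 mGal
Free-air anomaly = 979641.312 − 980487.81 + (1150.40) = 303.902 mGal
Bouguer slab correction = 0.04193 × 2.07 × 3727.8 = 323.55 mGal
Simple Bouguer anomaly = 303.902 − (323.55) = -19.648 mGal
Complete Bouguer anomaly = -19.648 + 1.55 = -18.098 mGal

-18.1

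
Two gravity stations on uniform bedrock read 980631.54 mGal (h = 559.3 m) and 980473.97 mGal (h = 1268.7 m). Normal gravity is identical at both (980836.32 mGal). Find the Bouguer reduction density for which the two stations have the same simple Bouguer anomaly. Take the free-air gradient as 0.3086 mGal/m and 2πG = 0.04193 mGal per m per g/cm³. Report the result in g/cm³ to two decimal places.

2.06

Δg_obs = 980473.97 − 980631.54 = -157.57 mGal over Δh = 1268.7 − 559.3 = 709.4 m
Equal Bouguer anomalies ⇒ Δg_obs + (0.3086 − 0.04193ρ)·Δh = 0
0.3086 − 0.04193ρ = −Δg_obs/Δh = 0.22212
ρ = (0.3086 − 0.22212) / 0.04193 = 2.06 g/cm³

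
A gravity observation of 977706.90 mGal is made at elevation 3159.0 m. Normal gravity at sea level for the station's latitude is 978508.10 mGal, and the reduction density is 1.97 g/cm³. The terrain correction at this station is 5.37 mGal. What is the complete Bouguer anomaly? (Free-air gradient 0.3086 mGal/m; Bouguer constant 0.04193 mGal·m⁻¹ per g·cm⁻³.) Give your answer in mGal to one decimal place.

Free-air correction = 0.3086 × 3159.0 = 974.87 mGal
Free-air anomaly = 977706.90 − 978508.10 + (974.87) = 173.67 mGal
Bouguer slab correction = 0.04193 × 1.97 × 3159.0 = 260.94 mGal
Simple Bouguer anomaly = 173.67 − (260.94) = -87.27 mGal
Complete Bouguer anomaly = -87.27 + 5.37 = -81.90 mGal

-81.9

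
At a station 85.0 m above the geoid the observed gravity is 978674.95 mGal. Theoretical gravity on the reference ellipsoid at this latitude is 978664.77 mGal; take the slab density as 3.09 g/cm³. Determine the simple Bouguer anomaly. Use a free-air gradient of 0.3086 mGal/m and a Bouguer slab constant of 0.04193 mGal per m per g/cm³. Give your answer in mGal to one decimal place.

25.4

Free-air correction = 0.3086 × 85.0 = 26.23 mGal
Free-air anomaly = 978674.95 − 978664.77 + (26.23) = 36.41 mGal
Bouguer slab correction = 0.04193 × 3.09 × 85.0 = 11.01 mGal
Simple Bouguer anomaly = 36.41 − (11.01) = 25.40 mGal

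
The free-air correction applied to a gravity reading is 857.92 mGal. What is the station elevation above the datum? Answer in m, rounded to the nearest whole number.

2780

h = 857.92 / 0.3086 = 2780.04 m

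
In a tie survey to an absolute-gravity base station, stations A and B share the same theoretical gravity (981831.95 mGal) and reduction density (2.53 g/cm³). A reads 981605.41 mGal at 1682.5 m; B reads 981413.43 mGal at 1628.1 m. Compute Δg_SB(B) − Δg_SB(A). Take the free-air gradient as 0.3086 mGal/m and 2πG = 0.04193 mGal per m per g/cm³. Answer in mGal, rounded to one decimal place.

-203.0

Δg_SB(A) = 981605.41 − 981831.95 + 0.3086×1682.5 − 0.04193×2.53×1682.5 = 114.20 mGal
Δg_SB(B) = 981413.43 − 981831.95 + 0.3086×1628.1 − 0.04193×2.53×1628.1 = -88.80 mGal
Difference = -88.80 − (114.20) = -203.00 mGal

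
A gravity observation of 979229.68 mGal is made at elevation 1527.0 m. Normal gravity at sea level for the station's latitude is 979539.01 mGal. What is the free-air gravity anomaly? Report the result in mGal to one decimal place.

161.9

Free-air correction = 0.3086 × 1527.0 = 471.23 mGal
Free-air anomaly = 979229.68 − 979539.01 + (471.23) = 161.90 mGal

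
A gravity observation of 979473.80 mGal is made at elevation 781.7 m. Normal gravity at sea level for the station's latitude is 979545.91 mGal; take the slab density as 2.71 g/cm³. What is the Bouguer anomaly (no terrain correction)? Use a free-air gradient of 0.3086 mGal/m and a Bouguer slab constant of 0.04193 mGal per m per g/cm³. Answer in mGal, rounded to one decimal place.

Free-air correction = 0.3086 × 781.7 = 241.23 mGal
Free-air anomaly = 979473.80 − 979545.91 + (241.23) = 169.12 mGal
Bouguer slab correction = 0.04193 × 2.71 × 781.7 = 88.82 mGal
Simple Bouguer anomaly = 169.12 − (88.82) = 80.30 mGal

80.3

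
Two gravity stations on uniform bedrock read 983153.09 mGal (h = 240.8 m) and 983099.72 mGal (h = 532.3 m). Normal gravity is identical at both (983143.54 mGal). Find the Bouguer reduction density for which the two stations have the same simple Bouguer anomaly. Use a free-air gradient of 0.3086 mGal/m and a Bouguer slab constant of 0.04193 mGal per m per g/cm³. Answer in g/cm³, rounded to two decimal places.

Δg_obs = 983099.72 − 983153.09 = -53.37 mGal over Δh = 532.3 − 240.8 = 291.5 m
Equal Bouguer anomalies ⇒ Δg_obs + (0.3086 − 0.04193ρ)·Δh = 0
0.3086 − 0.04193ρ = −Δg_obs/Δh = 0.18309
ρ = (0.3086 − 0.18309) / 0.04193 = 2.99 g/cm³

2.99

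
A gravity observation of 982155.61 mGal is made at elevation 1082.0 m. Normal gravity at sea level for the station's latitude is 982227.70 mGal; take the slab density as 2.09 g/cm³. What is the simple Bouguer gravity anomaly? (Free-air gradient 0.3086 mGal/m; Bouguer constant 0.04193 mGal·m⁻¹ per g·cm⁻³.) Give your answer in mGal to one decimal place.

167.0

Free-air correction = 0.3086 × 1082.0 = 333.91 mGal
Free-air anomaly = 982155.61 − 982227.70 + (333.91) = 261.82 mGal
Bouguer slab correction = 0.04193 × 2.09 × 1082.0 = 94.82 mGal
Simple Bouguer anomaly = 261.82 − (94.82) = 167.00 mGal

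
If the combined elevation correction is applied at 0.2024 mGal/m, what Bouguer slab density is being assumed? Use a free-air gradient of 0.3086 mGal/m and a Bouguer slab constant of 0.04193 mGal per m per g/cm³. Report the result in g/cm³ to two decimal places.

2.53

0.2024 = 0.3086 − 0.04193 × ρ
ρ = (0.3086 − 0.2024) / 0.04193 = 2.53 g/cm³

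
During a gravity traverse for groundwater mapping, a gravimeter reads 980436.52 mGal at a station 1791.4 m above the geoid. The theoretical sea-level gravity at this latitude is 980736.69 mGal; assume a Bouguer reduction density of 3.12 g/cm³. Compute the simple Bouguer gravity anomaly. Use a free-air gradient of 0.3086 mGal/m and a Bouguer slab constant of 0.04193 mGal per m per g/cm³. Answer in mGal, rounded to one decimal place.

Free-air correction = 0.3086 × 1791.4 = 552.83 mGal
Free-air anomaly = 980436.52 − 980736.69 + (552.83) = 252.66 mGal
Bouguer slab correction = 0.04193 × 3.12 × 1791.4 = 234.35 mGal
Simple Bouguer anomaly = 252.66 − (234.35) = 18.31 mGal

18.3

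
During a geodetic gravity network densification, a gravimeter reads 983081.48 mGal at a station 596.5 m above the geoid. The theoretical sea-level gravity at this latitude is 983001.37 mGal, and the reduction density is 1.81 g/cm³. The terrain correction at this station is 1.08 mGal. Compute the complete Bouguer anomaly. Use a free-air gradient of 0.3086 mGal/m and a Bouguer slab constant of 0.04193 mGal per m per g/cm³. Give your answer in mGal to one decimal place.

Free-air correction = 0.3086 × 596.5 = 184.08 mGal
Free-air anomaly = 983081.48 − 983001.37 + (184.08) = 264.19 mGal
Bouguer slab correction = 0.04193 × 1.81 × 596.5 = 45.27 mGal
Simple Bouguer anomaly = 264.19 − (45.27) = 218.92 mGal
Complete Bouguer anomaly = 218.92 + 1.08 = 220.00 mGal

220.0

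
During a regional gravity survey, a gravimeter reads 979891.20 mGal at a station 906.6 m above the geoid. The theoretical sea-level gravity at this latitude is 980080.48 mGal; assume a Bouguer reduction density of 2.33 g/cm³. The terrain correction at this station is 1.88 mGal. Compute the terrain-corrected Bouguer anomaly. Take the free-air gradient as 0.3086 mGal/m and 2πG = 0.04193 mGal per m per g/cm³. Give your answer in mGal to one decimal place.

3.8

Free-air correction = 0.3086 × 906.6 = 279.78 mGal
Free-air anomaly = 979891.20 − 980080.48 + (279.78) = 90.50 mGal
Bouguer slab correction = 0.04193 × 2.33 × 906.6 = 88.57 mGal
Simple Bouguer anomaly = 90.50 − (88.57) = 1.93 mGal
Complete Bouguer anomaly = 1.93 + 1.88 = 3.81 mGal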